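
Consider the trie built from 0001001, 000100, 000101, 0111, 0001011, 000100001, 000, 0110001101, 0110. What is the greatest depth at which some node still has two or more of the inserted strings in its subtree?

Equivalently: take the maximum, over all pairs, of their longest common prefix length.
"000100" and "000100001" agree on "000100" (6 characters) before diverging; nothing deeper is shared.
Longest shared-prefix length: 6

6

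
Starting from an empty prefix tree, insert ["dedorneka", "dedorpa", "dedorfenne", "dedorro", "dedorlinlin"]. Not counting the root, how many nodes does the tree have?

Trie structure (* marks end of a word):
(root)
└─ d
   └─ e
      └─ d
         └─ o
            └─ r
               ├─ f
               │  └─ e
               │     └─ n
               │        └─ n
               │           └─ e *
               ├─ l
               │  └─ i
               │     └─ n
               │        └─ l
               │           └─ i
               │              └─ n *
               ├─ n
               │  └─ e
               │     └─ k
               │        └─ a *
               ├─ p
               │  └─ a *
               └─ r
                  └─ o *
Counting every labelled node above: 24.

24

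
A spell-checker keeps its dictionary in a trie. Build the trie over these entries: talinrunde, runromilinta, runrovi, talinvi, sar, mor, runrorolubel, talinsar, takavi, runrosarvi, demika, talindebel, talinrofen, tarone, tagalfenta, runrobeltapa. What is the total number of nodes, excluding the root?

85

For each word, the new-node count is its length minus the longest prefix already in the trie:
  "talinrunde" → 10 new (t, a, l, i, n, r, u, n, d, e)
  "runromilinta" → 12 new (r, u, n, r, o, m, i, l, i, n, t, a)
  "runrovi" → prefix "runro" already present; 2 new (v, i)
  "talinvi" → prefix "talin" already present; 2 new (v, i)
  "sar" → 3 new (s, a, r)
  "mor" → 3 new (m, o, r)
  "runrorolubel" → prefix "runro" already present; 7 new (r, o, l, u, b, e, l)
  "talinsar" → prefix "talin" already present; 3 new (s, a, r)
  "takavi" → prefix "ta" already present; 4 new (k, a, v, i)
  "runrosarvi" → prefix "runro" already present; 5 new (s, a, r, v, i)
  "demika" → 6 new (d, e, m, i, k, a)
  "talindebel" → prefix "talin" already present; 5 new (d, e, b, e, l)
  "talinrofen" → prefix "talinr" already present; 4 new (o, f, e, n)
  "tarone" → prefix "ta" already present; 4 new (r, o, n, e)
  "tagalfenta" → prefix "ta" already present; 8 new (g, a, l, f, e, n, t, a)
  "runrobeltapa" → prefix "runro" already present; 7 new (b, e, l, t, a, p, a)
Total nodes = 10 + 12 + 2 + 2 + 3 + 3 + 7 + 3 + 4 + 5 + 6 + 5 + 4 + 4 + 8 + 7 = 85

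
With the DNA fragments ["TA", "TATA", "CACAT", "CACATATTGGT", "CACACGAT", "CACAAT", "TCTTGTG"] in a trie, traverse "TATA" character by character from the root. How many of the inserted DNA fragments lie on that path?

2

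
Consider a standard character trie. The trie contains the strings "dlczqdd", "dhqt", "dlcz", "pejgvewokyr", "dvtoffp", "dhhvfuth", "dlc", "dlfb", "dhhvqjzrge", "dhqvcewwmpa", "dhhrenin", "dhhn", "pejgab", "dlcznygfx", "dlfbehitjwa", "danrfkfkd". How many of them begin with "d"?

Walk to "d"; the words in its subtree are exactly those with that prefix.
Matches: "danrfkfkd", "dhhn", "dhhrenin", "dhhvfuth", "dhhvqjzrge", "dhqt", "dhqvcewwmpa", "dlc", "dlcz", "dlcznygfx", "dlczqdd", "dlfb", "dlfbehitjwa", "dvtoffp"
Count: 14

14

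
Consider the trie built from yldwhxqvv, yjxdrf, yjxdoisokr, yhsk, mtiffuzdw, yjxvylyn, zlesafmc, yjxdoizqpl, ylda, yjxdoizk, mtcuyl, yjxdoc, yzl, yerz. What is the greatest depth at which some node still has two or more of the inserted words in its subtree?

Equivalently: take the maximum, over all pairs, of their longest common prefix length.
"yjxdoizk" and "yjxdoizqpl" agree on "yjxdoiz" (7 characters) before diverging; nothing deeper is shared.
Longest shared-prefix length: 7

7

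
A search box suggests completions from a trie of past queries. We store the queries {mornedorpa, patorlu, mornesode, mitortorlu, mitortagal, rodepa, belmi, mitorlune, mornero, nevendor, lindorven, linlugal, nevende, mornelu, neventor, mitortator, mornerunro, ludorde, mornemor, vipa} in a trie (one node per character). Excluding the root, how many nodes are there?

Trace insertions, counting only characters that open a new branch:
  "mornedorpa" → 10 new (m, o, r, n, e, d, o, r, p, a)
  "patorlu" → 7 new (p, a, t, o, r, l, u)
  "mornesode" → prefix "morne" already present; 4 new (s, o, d, e)
  "mitortorlu" → prefix "m" already present; 9 new (i, t, o, r, t, o, r, l, u)
  "mitortagal" → prefix "mitort" already present; 4 new (a, g, a, l)
  "rodepa" → 6 new (r, o, d, e, p, a)
  "belmi" → 5 new (b, e, l, m, i)
  "mitorlune" → prefix "mitor" already present; 4 new (l, u, n, e)
  "mornero" → prefix "morne" already present; 2 new (r, o)
  "nevendor" → 8 new (n, e, v, e, n, d, o, r)
  "lindorven" → 9 new (l, i, n, d, o, r, v, e, n)
  "linlugal" → prefix "lin" already present; 5 new (l, u, g, a, l)
  "nevende" → prefix "nevend" already present; 1 new (e)
  "mornelu" → prefix "morne" already present; 2 new (l, u)
  "neventor" → prefix "neven" already present; 3 new (t, o, r)
  "mitortator" → prefix "mitorta" already present; 3 new (t, o, r)
  "mornerunro" → prefix "morner" already present; 4 new (u, n, r, o)
  "ludorde" → prefix "l" already present; 6 new (u, d, o, r, d, e)
  "mornemor" → prefix "morne" already present; 3 new (m, o, r)
  "vipa" → 4 new (v, i, p, a)
Total nodes = 10 + 7 + 4 + 9 + 4 + 6 + 5 + 4 + 2 + 8 + 9 + 5 + 1 + 2 + 3 + 3 + 4 + 6 + 3 + 4 = 99

99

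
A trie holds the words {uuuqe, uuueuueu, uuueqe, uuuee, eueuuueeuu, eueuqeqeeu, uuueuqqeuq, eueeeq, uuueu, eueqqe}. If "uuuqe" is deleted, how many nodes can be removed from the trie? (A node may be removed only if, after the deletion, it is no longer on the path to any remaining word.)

Walk "uuuqe" from the leaf back toward the root, removing each node that no remaining word uses.
The suffix "qe" (2 nodes) is used only by "uuuqe"; the node for "uuu" still has the child "e", so pruning stops there.
Nodes removed: 2

2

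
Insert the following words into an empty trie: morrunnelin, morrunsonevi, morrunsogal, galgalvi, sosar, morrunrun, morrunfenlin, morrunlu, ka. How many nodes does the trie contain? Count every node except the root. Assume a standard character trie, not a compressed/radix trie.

46

Count nodes per top-level branch (shared prefixes stored once):
  'g'-branch (galgalvi): 8 nodes
  'k'-branch (ka): 2 nodes
  'm'-branch (morrunfenlin, morrunlu, morrunnelin, morrunrun, morrunsogal, morrunsonevi): 31 nodes
  's'-branch (sosar): 5 nodes
Sum: 46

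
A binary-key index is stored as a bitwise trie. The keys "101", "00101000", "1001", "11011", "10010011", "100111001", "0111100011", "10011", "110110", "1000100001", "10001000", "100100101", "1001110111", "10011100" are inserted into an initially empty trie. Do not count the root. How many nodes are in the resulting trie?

Count nodes per top-level branch (shared prefixes stored once):
  '0'-branch (00101000, 0111100011): 17 nodes
  '1'-branch (10001000, 1000100001, 1001, 100100101, 10010011, 10011, 10011100, 100111001, 1001110111, 101, 11011, 110110): 31 nodes
Sum: 48

48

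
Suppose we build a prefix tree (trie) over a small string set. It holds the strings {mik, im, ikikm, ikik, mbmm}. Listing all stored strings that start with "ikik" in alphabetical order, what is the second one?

Filter for "ikik…" and sort: "ikik", "ikikm"
Position 2: ikikm

ikikm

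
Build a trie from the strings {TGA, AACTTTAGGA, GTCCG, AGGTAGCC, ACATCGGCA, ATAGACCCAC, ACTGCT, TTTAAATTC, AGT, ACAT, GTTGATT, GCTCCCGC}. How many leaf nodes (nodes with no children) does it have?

11

A leaf is a node with no children — equivalently, the end of a word that is not a proper prefix of any other stored word.
Those words: "AACTTTAGGA", "ACATCGGCA", "ACTGCT", "AGGTAGCC", "AGT", "ATAGACCCAC", "GCTCCCGC", "GTCCG", "GTTGATT", "TGA", "TTTAAATTC"
Leaf count: 11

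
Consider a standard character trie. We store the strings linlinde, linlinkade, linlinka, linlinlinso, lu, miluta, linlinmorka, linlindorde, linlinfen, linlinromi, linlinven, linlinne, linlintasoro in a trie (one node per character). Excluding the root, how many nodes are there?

51

Count nodes per top-level branch (shared prefixes stored once):
  'l'-branch (linlinde, linlindorde, linlinfen, linlinka, linlinkade, linlinlinso, linlinmorka, linlinne, linlinromi, linlintasoro, linlinven, lu): 45 nodes
  'm'-branch (miluta): 6 nodes
Sum: 51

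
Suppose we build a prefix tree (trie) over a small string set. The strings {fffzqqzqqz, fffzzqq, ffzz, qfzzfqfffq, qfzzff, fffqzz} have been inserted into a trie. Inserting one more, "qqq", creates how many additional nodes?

2

The longest prefix of "qqq" already in the trie is "q" (length 1).
New nodes needed: |"qqq"| − 1 = 3 − 1 = 2.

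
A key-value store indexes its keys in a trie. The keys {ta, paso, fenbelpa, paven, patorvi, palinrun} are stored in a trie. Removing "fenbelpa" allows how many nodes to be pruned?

After clearing the end-marker at "fenbelpa", prune upward until reaching a node still needed by another word.
No other word shares any prefix with "fenbelpa", so all 8 of its nodes go.
Nodes removed: 8

8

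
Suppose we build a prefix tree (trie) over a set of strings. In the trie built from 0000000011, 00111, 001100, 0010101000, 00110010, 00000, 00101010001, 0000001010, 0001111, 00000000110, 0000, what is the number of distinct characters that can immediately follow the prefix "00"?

2

The children of the "00" node are the distinct next characters among strings starting with "00".
Characters that immediately follow "00" among the stored strings: {0, 1}.
That node has 2 child edges.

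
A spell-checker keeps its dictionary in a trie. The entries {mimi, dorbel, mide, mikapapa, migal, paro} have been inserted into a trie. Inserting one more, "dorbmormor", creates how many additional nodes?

6

"dorb" is already a path in the trie; the remaining "mormor" must be added.
Each of the 6 remaining characters creates one node.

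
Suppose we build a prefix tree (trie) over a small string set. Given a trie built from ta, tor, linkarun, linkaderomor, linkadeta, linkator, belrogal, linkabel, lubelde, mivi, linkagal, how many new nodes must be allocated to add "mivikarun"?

5

Walking "mivikarun" from the root, the first 4 characters ("mivi") follow existing edges; "k" is the first miss.
New nodes needed: |"mivikarun"| − 4 = 9 − 4 = 5.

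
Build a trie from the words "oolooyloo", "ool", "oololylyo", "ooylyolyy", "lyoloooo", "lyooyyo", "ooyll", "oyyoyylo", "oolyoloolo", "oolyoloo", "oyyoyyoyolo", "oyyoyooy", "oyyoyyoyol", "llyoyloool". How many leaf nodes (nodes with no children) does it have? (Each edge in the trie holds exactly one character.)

A leaf is a node with no children — equivalently, the end of a word that is not a proper prefix of any other stored word.
Those words: "llyoyloool", "lyoloooo", "lyooyyo", "oololylyo", "oolooyloo", "oolyoloolo", "ooyll", "ooylyolyy", "oyyoyooy", "oyyoyylo", "oyyoyyoyolo"
Leaf count: 11

11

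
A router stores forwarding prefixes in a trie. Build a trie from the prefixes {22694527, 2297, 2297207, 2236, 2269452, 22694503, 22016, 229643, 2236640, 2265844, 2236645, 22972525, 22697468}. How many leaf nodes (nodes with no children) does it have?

A leaf is a node with no children — equivalently, the end of a word that is not a proper prefix of any other stored word.
Those words: "22016", "2236640", "2236645", "2265844", "22694503", "22694527", "22697468", "229643", "2297207", "22972525"
Leaf count: 10

10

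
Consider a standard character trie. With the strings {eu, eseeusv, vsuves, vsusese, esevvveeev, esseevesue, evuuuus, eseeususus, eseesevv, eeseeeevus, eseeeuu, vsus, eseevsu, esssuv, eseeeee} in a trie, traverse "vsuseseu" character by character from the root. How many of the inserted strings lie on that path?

2

Walk "vsuseseu" from the root; an end-of-word marker is hit whenever a stored word is a prefix of "vsuseseu".
Prefixes of the query that are stored words: "vsus", "vsusese"
Count: 2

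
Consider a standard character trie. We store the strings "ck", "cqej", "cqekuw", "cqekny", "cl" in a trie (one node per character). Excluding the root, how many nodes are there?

Insert word by word; a character creates a node only if that edge doesn't already exist:
  "ck" → 2 new (c, k)
  "cqej" → prefix "c" already present; 3 new (q, e, j)
  "cqekuw" → prefix "cqe" already present; 3 new (k, u, w)
  "cqekny" → prefix "cqek" already present; 2 new (n, y)
  "cl" → prefix "c" already present; 1 new (l)
Total nodes = 2 + 3 + 3 + 2 + 1 = 11

11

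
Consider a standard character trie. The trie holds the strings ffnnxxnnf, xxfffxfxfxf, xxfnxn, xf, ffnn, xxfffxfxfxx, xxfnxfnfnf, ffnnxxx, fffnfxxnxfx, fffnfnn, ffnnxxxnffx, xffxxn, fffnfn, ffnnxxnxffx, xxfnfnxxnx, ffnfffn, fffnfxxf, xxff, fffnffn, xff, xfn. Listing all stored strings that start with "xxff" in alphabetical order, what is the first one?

xxff

Words with prefix "xxff", in lexicographic order: "xxff", "xxfffxfxfxf", "xxfffxfxfxx"
The 1st is xxff.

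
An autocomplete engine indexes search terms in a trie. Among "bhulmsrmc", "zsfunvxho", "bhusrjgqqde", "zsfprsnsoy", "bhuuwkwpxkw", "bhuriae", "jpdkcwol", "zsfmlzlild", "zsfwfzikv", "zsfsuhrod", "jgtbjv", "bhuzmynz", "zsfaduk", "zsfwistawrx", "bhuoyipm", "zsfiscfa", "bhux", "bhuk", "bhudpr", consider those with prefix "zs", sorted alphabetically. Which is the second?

zsfiscfa

Words with prefix "zs", in lexicographic order: "zsfaduk", "zsfiscfa", "zsfmlzlild", "zsfprsnsoy", "zsfsuhrod", "zsfunvxho", "zsfwfzikv", "zsfwistawrx"
The 2nd is zsfiscfa.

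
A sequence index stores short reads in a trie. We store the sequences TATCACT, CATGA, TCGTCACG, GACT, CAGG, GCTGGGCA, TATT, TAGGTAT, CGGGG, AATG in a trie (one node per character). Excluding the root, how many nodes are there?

46

Insert word by word; a character creates a node only if that edge doesn't already exist:
  "TATCACT" → 7 new (T, A, T, C, A, C, T)
  "CATGA" → 5 new (C, A, T, G, A)
  "TCGTCACG" → prefix "T" already present; 7 new (C, G, T, C, A, C, G)
  "GACT" → 4 new (G, A, C, T)
  "CAGG" → prefix "CA" already present; 2 new (G, G)
  "GCTGGGCA" → prefix "G" already present; 7 new (C, T, G, G, G, C, A)
  "TATT" → prefix "TAT" already present; 1 new (T)
  "TAGGTAT" → prefix "TA" already present; 5 new (G, G, T, A, T)
  "CGGGG" → prefix "C" already present; 4 new (G, G, G, G)
  "AATG" → 4 new (A, A, T, G)
Total nodes = 7 + 5 + 7 + 4 + 2 + 7 + 1 + 5 + 4 + 4 = 46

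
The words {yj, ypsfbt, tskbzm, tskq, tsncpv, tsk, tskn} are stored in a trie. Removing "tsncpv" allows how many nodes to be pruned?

Walk "tsncpv" from the leaf back toward the root, removing each node that no remaining word uses.
The suffix "ncpv" (4 nodes) is used only by "tsncpv"; the node for "ts" still has the child "k", so pruning stops there.
Nodes removed: 4

4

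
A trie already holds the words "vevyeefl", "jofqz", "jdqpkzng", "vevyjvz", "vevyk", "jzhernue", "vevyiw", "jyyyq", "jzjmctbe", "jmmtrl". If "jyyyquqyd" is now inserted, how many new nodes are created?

"jyyyq" is already a path in the trie; the remaining "uqyd" must be added.
New nodes needed: |"jyyyquqyd"| − 5 = 9 − 5 = 4.

4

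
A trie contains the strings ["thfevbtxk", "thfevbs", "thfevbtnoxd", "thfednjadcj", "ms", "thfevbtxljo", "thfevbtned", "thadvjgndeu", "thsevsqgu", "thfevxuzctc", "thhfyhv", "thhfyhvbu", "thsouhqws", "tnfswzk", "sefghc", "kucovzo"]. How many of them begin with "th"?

12

Traverse to the node for "th", then collect every word in that subtree.
Words under "th": thadvjgndeu, thfednjadcj, thfevbs, thfevbtned, thfevbtnoxd, thfevbtxk, thfevbtxljo, thfevxuzctc, thhfyhv, thhfyhvbu, thsevsqgu, thsouhqws
Count: 12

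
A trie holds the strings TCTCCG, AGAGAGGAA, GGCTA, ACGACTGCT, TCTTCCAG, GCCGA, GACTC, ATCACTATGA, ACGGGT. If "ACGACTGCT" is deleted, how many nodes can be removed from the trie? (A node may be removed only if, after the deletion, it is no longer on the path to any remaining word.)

6

After clearing the end-marker at "ACGACTGCT", prune upward until reaching a node still needed by another word.
The suffix "ACTGCT" (6 nodes) is used only by "ACGACTGCT"; the node for "ACG" still has the child "G", so pruning stops there.
Nodes removed: 6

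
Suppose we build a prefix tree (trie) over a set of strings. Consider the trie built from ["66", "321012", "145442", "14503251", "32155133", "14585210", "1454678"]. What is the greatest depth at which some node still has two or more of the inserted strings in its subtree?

Look for the deepest trie node that still has at least two words in its subtree.
e.g. "145442" and "1454678" share the prefix "1454" of length 4; no pair shares a longer one.
Longest shared-prefix length: 4

4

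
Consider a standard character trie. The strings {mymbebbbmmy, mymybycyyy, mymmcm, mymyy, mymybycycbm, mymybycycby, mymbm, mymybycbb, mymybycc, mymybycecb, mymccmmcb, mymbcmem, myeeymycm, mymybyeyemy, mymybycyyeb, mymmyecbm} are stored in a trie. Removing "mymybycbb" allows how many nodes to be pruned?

Walk "mymybycbb" from the leaf back toward the root, removing each node that no remaining word uses.
The suffix "bb" (2 nodes) is used only by "mymybycbb"; the node for "mymybyc" still has the child "y", so pruning stops there.
Nodes removed: 2

2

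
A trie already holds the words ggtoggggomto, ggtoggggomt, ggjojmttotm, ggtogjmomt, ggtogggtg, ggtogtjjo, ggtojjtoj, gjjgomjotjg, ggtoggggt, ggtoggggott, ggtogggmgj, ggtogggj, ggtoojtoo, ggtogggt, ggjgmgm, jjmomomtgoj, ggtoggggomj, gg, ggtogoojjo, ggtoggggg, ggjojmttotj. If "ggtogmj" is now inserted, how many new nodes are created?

"ggtog" is already a path in the trie; the remaining "mj" must be added.
New nodes needed: |"ggtogmj"| − 5 = 7 − 5 = 2.

2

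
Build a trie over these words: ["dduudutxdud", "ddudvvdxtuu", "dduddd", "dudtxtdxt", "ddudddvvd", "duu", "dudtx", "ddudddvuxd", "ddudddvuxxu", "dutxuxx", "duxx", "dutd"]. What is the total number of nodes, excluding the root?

46

Insert word by word; a character creates a node only if that edge doesn't already exist:
  "dduudutxdud" → 11 new (d, d, u, u, d, u, t, x, d, u, d)
  "ddudvvdxtuu" → prefix "ddu" already present; 8 new (d, v, v, d, x, t, u, u)
  "dduddd" → prefix "ddud" already present; 2 new (d, d)
  "dudtxtdxt" → prefix "d" already present; 8 new (u, d, t, x, t, d, x, t)
  "ddudddvvd" → prefix "dduddd" already present; 3 new (v, v, d)
  "duu" → prefix "du" already present; 1 new (u)
  "dudtx" → prefix "dudtx" already present; 0 new (none)
  "ddudddvuxd" → prefix "ddudddv" already present; 3 new (u, x, d)
  "ddudddvuxxu" → prefix "ddudddvux" already present; 2 new (x, u)
  "dutxuxx" → prefix "du" already present; 5 new (t, x, u, x, x)
  "duxx" → prefix "du" already present; 2 new (x, x)
  "dutd" → prefix "dut" already present; 1 new (d)
Total nodes = 11 + 8 + 2 + 8 + 3 + 1 + 0 + 3 + 2 + 5 + 2 + 1 = 46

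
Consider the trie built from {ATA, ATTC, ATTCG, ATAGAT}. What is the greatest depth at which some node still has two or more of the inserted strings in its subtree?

Look for the deepest trie node that still has at least two words in its subtree.
e.g. "ATTC" and "ATTCG" share the prefix "ATTC" of length 4; no pair shares a longer one.
Longest shared-prefix length: 4

4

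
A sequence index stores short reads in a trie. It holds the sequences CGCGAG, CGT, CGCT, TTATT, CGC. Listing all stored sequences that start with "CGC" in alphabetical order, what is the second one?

CGCGAG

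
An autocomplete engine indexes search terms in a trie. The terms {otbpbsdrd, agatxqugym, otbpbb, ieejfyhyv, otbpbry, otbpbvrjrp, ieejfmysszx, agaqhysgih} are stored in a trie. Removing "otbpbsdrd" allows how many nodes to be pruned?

After clearing the end-marker at "otbpbsdrd", prune upward until reaching a node still needed by another word.
The suffix "sdrd" (4 nodes) is used only by "otbpbsdrd"; the node for "otbpb" still has the child "b", so pruning stops there.
Nodes removed: 4

4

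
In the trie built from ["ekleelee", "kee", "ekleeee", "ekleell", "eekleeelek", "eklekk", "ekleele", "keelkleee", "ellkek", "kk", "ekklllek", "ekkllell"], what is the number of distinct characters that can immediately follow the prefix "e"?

3

Follow the path "e" to its node, then look at its outgoing edges.
Characters that immediately follow "e" among the stored strings: {e, k, l}.
That node has 3 child edges.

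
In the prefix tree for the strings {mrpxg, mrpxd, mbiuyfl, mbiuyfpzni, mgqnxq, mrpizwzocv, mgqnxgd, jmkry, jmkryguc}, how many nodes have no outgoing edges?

8

Leaves are exactly the stored words that no other stored word extends.
Those words: "jmkryguc", "mbiuyfl", "mbiuyfpzni", "mgqnxgd", "mgqnxq", "mrpizwzocv", "mrpxd", "mrpxg"
Leaf count: 8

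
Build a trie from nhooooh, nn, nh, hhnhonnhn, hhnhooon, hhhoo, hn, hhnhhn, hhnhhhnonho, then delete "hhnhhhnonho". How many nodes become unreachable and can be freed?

6

A node on "hhnhhhnonho"'s path can go only if nothing else ends at it or branches off below it.
The suffix "hnonho" (6 nodes) is used only by "hhnhhhnonho"; the node for "hhnhh" still has the child "n", so pruning stops there.
Nodes removed: 6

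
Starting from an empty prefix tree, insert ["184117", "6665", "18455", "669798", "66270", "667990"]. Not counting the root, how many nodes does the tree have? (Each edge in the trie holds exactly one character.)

23

For each word, the new-node count is its length minus the longest prefix already in the trie:
  "184117" → 6 new (1, 8, 4, 1, 1, 7)
  "6665" → 4 new (6, 6, 6, 5)
  "18455" → prefix "184" already present; 2 new (5, 5)
  "669798" → prefix "66" already present; 4 new (9, 7, 9, 8)
  "66270" → prefix "66" already present; 3 new (2, 7, 0)
  "667990" → prefix "66" already present; 4 new (7, 9, 9, 0)
Total nodes = 6 + 4 + 2 + 4 + 3 + 4 = 23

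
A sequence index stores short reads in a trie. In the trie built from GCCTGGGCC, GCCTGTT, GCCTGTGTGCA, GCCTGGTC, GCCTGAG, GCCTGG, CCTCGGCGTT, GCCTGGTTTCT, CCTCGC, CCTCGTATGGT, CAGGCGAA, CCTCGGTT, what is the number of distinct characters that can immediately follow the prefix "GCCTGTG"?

1

Walk "GCCTGTG" from the root, arriving at one node.
Characters that immediately follow "GCCTGTG" among the stored strings: {T}.
That node has 1 child edge.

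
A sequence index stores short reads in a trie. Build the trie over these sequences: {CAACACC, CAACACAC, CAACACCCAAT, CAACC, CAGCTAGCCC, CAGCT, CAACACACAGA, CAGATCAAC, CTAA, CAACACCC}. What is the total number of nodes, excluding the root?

Count nodes per top-level branch (shared prefixes stored once):
  'C'-branch (CAACACAC, CAACACACAGA, CAACACC, CAACACCC, CAACACCCAAT, CAACC, CAGATCAAC, CAGCT, CAGCTAGCCC, CTAA): 34 nodes
Sum: 34

34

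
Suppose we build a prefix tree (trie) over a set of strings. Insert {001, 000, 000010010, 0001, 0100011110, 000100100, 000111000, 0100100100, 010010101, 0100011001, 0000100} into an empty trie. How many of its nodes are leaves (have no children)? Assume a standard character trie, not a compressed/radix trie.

8

A leaf is a node with no children — equivalently, the end of a word that is not a proper prefix of any other stored word.
Those words: "000010010", "000100100", "000111000", "001", "0100011001", "0100011110", "0100100100", "010010101"
Leaf count: 8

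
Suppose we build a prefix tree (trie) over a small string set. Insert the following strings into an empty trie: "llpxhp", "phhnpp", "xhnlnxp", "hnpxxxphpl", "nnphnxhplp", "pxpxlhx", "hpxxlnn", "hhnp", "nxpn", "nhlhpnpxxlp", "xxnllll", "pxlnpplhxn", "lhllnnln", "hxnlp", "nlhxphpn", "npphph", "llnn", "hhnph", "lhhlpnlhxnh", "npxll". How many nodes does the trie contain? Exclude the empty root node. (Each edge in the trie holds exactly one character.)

119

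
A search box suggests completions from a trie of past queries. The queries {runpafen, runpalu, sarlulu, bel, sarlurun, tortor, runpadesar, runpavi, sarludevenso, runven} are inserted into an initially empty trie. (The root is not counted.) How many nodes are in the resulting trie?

46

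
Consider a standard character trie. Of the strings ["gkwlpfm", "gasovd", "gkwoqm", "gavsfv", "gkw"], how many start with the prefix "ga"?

Traverse to the node for "ga", then collect every word in that subtree.
Matches: "gasovd", "gavsfv"
Count: 2

2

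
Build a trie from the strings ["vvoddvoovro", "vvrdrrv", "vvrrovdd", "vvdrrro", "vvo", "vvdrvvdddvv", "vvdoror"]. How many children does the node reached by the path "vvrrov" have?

1

Walk "vvrrov" from the root, arriving at one node.
Characters that immediately follow "vvrrov" among the stored strings: {d}.
That node has 1 child edge.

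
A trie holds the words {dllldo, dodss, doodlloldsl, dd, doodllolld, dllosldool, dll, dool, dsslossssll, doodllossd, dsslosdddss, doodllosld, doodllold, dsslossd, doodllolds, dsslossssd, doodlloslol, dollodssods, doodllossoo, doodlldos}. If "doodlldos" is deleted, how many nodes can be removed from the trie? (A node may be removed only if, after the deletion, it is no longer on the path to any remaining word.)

After clearing the end-marker at "doodlldos", prune upward until reaching a node still needed by another word.
The suffix "dos" (3 nodes) is used only by "doodlldos"; the node for "doodll" still has the child "o", so pruning stops there.
Nodes removed: 3

3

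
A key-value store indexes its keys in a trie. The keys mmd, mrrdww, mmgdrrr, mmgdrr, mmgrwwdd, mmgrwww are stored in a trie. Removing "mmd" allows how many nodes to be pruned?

After clearing the end-marker at "mmd", prune upward until reaching a node still needed by another word.
The suffix "d" (1 node) is used only by "mmd"; the node for "mm" still has the child "g", so pruning stops there.
Nodes removed: 1

1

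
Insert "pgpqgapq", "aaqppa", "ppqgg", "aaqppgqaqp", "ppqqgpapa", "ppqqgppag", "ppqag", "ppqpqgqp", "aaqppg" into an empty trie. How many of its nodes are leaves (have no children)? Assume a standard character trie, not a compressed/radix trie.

8

A leaf is a node with no children — equivalently, the end of a word that is not a proper prefix of any other stored word.
Those words: "aaqppa", "aaqppgqaqp", "pgpqgapq", "ppqag", "ppqgg", "ppqpqgqp", "ppqqgpapa", "ppqqgppag"
Leaf count: 8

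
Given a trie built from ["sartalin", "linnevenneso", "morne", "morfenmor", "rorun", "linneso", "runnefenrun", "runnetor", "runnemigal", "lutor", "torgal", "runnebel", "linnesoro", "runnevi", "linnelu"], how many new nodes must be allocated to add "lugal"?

The longest prefix of "lugal" already in the trie is "lu" (length 2).
So 5 − 2 = 3 new nodes.

3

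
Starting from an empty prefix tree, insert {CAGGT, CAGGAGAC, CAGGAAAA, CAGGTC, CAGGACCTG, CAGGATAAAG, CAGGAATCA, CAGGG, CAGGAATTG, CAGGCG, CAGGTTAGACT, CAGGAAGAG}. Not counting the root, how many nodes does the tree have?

Trie structure (* marks end of a word):
(root)
└─ C
   └─ A
      └─ G
         └─ G
            ├─ A
            │  ├─ A
            │  │  ├─ A
            │  │  │  └─ A *
            │  │  ├─ G
            │  │  │  └─ A
            │  │  │     └─ G *
            │  │  └─ T
            │  │     ├─ C
            │  │     │  └─ A *
            │  │     └─ T
            │  │        └─ G *
            │  ├─ C
            │  │  └─ C
            │  │     └─ T
            │  │        └─ G *
            │  ├─ G
            │  │  └─ A
            │  │     └─ C *
            │  └─ T
            │     └─ A
            │        └─ A
            │           └─ A
            │              └─ G *
            ├─ C
            │  └─ G *
            ├─ G *
            └─ T *
               ├─ C *
               └─ T
                  └─ A
                     └─ G
                        └─ A
                           └─ C
                              └─ T *
Counting every labelled node above: 39.

39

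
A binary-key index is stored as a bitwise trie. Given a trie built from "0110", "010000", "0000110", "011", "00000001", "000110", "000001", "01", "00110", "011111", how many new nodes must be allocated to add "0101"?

1

The longest prefix of "0101" already in the trie is "010" (length 3).
New nodes needed: |"0101"| − 3 = 4 − 3 = 1.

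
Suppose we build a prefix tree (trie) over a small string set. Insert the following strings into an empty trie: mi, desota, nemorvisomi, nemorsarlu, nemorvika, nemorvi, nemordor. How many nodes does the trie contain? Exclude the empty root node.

Count nodes per top-level branch (shared prefixes stored once):
  'd'-branch (desota): 6 nodes
  'm'-branch (mi): 2 nodes
  'n'-branch (nemordor, nemorsarlu, nemorvi, nemorvika, nemorvisomi): 21 nodes
Sum: 29

29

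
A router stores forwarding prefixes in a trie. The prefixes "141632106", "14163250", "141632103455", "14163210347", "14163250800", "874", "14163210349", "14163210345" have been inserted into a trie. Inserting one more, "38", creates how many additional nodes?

"38" shares no prefix with any stored word, so all 2 characters open new nodes.
2 − 0 = 2 new nodes.

2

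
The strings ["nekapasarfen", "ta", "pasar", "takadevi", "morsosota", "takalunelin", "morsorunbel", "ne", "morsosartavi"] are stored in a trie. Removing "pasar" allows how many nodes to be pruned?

Walk "pasar" from the leaf back toward the root, removing each node that no remaining word uses.
No other word shares any prefix with "pasar", so all 5 of its nodes go.
Nodes removed: 5

5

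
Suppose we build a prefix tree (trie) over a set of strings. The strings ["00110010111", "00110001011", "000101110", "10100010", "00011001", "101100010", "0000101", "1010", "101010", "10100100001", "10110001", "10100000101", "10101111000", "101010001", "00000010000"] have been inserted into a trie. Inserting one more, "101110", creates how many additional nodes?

2

"1011" is already a path in the trie; the remaining "10" must be added.
Each of the 2 remaining characters creates one node.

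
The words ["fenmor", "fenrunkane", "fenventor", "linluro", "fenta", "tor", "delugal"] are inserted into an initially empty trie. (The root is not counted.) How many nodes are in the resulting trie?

38

For each word, the new-node count is its length minus the longest prefix already in the trie:
  "fenmor" → 6 new (f, e, n, m, o, r)
  "fenrunkane" → prefix "fen" already present; 7 new (r, u, n, k, a, n, e)
  "fenventor" → prefix "fen" already present; 6 new (v, e, n, t, o, r)
  "linluro" → 7 new (l, i, n, l, u, r, o)
  "fenta" → prefix "fen" already present; 2 new (t, a)
  "tor" → 3 new (t, o, r)
  "delugal" → 7 new (d, e, l, u, g, a, l)
Total nodes = 6 + 7 + 6 + 7 + 2 + 3 + 7 = 38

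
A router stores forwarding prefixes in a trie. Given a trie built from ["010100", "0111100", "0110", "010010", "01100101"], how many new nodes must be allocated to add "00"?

Walking "00" from the root, the first 1 characters ("0") follow existing edges; "0" is the first miss.
So 2 − 1 = 1 new nodes.

1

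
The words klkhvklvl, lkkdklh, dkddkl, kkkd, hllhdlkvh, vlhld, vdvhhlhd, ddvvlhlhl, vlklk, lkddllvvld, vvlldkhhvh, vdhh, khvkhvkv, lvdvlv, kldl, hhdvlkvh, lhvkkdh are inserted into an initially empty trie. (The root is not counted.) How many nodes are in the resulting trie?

For each word, the new-node count is its length minus the longest prefix already in the trie:
  "klkhvklvl" → 9 new (k, l, k, h, v, k, l, v, l)
  "lkkdklh" → 7 new (l, k, k, d, k, l, h)
  "dkddkl" → 6 new (d, k, d, d, k, l)
  "kkkd" → prefix "k" already present; 3 new (k, k, d)
  "hllhdlkvh" → 9 new (h, l, l, h, d, l, k, v, h)
  "vlhld" → 5 new (v, l, h, l, d)
  "vdvhhlhd" → prefix "v" already present; 7 new (d, v, h, h, l, h, d)
  "ddvvlhlhl" → prefix "d" already present; 8 new (d, v, v, l, h, l, h, l)
  "vlklk" → prefix "vl" already present; 3 new (k, l, k)
  "lkddllvvld" → prefix "lk" already present; 8 new (d, d, l, l, v, v, l, d)
  "vvlldkhhvh" → prefix "v" already present; 9 new (v, l, l, d, k, h, h, v, h)
  "vdhh" → prefix "vd" already present; 2 new (h, h)
  "khvkhvkv" → prefix "k" already present; 7 new (h, v, k, h, v, k, v)
  "lvdvlv" → prefix "l" already present; 5 new (v, d, v, l, v)
  "kldl" → prefix "kl" already present; 2 new (d, l)
  "hhdvlkvh" → prefix "h" already present; 7 new (h, d, v, l, k, v, h)
  "lhvkkdh" → prefix "l" already present; 6 new (h, v, k, k, d, h)
Total nodes = 9 + 7 + 6 + 3 + 9 + 5 + 7 + 8 + 3 + 8 + 9 + 2 + 7 + 5 + 2 + 7 + 6 = 103

103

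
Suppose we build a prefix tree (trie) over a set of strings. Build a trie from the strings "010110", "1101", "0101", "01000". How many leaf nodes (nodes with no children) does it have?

A leaf is a node with no children — equivalently, the end of a word that is not a proper prefix of any other stored word.
Those words: "01000", "010110", "1101"
Leaf count: 3

3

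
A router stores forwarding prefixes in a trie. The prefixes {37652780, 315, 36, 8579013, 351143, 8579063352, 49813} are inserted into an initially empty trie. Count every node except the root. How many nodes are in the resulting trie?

Insert word by word; a character creates a node only if that edge doesn't already exist:
  "37652780" → 8 new (3, 7, 6, 5, 2, 7, 8, 0)
  "315" → prefix "3" already present; 2 new (1, 5)
  "36" → prefix "3" already present; 1 new (6)
  "8579013" → 7 new (8, 5, 7, 9, 0, 1, 3)
  "351143" → prefix "3" already present; 5 new (5, 1, 1, 4, 3)
  "8579063352" → prefix "85790" already present; 5 new (6, 3, 3, 5, 2)
  "49813" → 5 new (4, 9, 8, 1, 3)
Total nodes = 8 + 2 + 1 + 7 + 5 + 5 + 5 = 33

33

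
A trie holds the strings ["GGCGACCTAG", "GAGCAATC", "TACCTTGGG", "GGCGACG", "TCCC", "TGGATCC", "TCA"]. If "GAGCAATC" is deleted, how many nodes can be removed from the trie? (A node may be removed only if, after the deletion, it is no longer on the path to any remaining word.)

7

Walk "GAGCAATC" from the leaf back toward the root, removing each node that no remaining word uses.
The suffix "AGCAATC" (7 nodes) is used only by "GAGCAATC"; the node for "G" still has the child "G", so pruning stops there.
Nodes removed: 7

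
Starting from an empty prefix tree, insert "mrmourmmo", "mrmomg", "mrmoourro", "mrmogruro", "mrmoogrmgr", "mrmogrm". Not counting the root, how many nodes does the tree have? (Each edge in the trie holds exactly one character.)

For each word, the new-node count is its length minus the longest prefix already in the trie:
  "mrmourmmo" → 9 new (m, r, m, o, u, r, m, m, o)
  "mrmomg" → prefix "mrmo" already present; 2 new (m, g)
  "mrmoourro" → prefix "mrmo" already present; 5 new (o, u, r, r, o)
  "mrmogruro" → prefix "mrmo" already present; 5 new (g, r, u, r, o)
  "mrmoogrmgr" → prefix "mrmoo" already present; 5 new (g, r, m, g, r)
  "mrmogrm" → prefix "mrmogr" already present; 1 new (m)
Total nodes = 9 + 2 + 5 + 5 + 5 + 1 = 27

27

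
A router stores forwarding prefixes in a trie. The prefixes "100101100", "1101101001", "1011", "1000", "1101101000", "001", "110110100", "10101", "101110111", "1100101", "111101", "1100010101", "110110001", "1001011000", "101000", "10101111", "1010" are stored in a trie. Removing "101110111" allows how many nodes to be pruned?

Walk "101110111" from the leaf back toward the root, removing each node that no remaining word uses.
The suffix "10111" (5 nodes) is used only by "101110111"; "1011" is itself a stored word, so pruning stops there.
Nodes removed: 5

5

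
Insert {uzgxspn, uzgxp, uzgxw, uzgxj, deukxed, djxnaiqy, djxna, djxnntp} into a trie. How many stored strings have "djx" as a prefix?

3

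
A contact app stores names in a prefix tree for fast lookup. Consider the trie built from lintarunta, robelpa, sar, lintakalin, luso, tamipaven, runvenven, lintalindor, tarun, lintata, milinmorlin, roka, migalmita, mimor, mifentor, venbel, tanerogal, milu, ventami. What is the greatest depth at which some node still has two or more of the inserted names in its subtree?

Equivalently: take the maximum, over all pairs, of their longest common prefix length.
"lintakalin" and "lintalindor" agree on "linta" (5 characters) before diverging; nothing deeper is shared.
Longest shared-prefix length: 5

5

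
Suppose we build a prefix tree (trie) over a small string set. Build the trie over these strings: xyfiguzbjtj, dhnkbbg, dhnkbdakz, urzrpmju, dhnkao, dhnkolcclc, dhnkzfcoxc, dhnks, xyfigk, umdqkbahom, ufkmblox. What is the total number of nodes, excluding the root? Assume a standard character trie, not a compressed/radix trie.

62

Insert word by word; a character creates a node only if that edge doesn't already exist:
  "xyfiguzbjtj" → 11 new (x, y, f, i, g, u, z, b, j, t, j)
  "dhnkbbg" → 7 new (d, h, n, k, b, b, g)
  "dhnkbdakz" → prefix "dhnkb" already present; 4 new (d, a, k, z)
  "urzrpmju" → 8 new (u, r, z, r, p, m, j, u)
  "dhnkao" → prefix "dhnk" already present; 2 new (a, o)
  "dhnkolcclc" → prefix "dhnk" already present; 6 new (o, l, c, c, l, c)
  "dhnkzfcoxc" → prefix "dhnk" already present; 6 new (z, f, c, o, x, c)
  "dhnks" → prefix "dhnk" already present; 1 new (s)
  "xyfigk" → prefix "xyfig" already present; 1 new (k)
  "umdqkbahom" → prefix "u" already present; 9 new (m, d, q, k, b, a, h, o, m)
  "ufkmblox" → prefix "u" already present; 7 new (f, k, m, b, l, o, x)
Total nodes = 11 + 7 + 4 + 8 + 2 + 6 + 6 + 1 + 1 + 9 + 7 = 62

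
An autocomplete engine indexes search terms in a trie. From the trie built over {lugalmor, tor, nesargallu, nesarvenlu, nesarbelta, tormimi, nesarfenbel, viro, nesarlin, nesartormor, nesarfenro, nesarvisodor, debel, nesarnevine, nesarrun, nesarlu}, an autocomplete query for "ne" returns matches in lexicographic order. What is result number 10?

Filter for "ne…" and sort: "nesarbelta", "nesarfenbel", "nesarfenro", "nesargallu", "nesarlin", "nesarlu", "nesarnevine", "nesarrun", "nesartormor", "nesarvenlu", "nesarvisodor"
Position 10: nesarvenlu

nesarvenlu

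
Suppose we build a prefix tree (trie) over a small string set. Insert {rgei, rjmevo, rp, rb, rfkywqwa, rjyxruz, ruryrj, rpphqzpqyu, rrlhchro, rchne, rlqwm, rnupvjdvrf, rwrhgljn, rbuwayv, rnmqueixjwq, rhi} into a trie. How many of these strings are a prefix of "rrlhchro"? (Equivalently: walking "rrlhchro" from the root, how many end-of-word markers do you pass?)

1

Traverse "rrlhchro" character by character; count nodes along the way that are marked as word ends.
Prefixes of the query that are stored words: "rrlhchro"
Count: 1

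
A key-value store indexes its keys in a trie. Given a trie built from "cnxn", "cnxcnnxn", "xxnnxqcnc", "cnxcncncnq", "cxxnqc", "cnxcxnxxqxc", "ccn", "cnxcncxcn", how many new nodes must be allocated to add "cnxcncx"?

0

"cnxcncx" is already a full path in the trie; only an end-marker is added.
No new nodes are needed: 0.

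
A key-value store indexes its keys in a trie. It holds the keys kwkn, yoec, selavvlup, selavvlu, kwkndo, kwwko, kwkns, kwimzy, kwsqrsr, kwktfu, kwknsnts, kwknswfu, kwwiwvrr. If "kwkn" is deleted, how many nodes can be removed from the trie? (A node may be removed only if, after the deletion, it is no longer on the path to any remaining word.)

0

Walk "kwkn" from the leaf back toward the root, removing each node that no remaining word uses.
Every node on "kwkn" is still needed (e.g. by "kwkndo"), so nothing is freed.
Nodes removed: 0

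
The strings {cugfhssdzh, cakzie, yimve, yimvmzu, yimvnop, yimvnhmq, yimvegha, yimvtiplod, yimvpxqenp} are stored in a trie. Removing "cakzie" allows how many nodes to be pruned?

Walk "cakzie" from the leaf back toward the root, removing each node that no remaining word uses.
The suffix "akzie" (5 nodes) is used only by "cakzie"; the node for "c" still has the child "u", so pruning stops there.
Nodes removed: 5

5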